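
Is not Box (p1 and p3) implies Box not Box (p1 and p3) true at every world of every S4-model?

No, not valid

Tableau for the negation not (not Box (p1 and p3) implies Box not Box (p1 and p3)):
1. not (not Box (p1 and p3) implies Box not Box (p1 and p3)), 0
2. not Box (p1 and p3), 0
3. not Box not Box (p1 and p3), 0
4. not (p1 and p3), 1
5. not p3, 1
6. Box (p1 and p3), 2
7. p1 and p3, 2
8. p1, 2
9. p3, 2
Accessibility: 0R0, 0R1, 0R2, 1R1, 2R2
The negation has an open branch (countermodel exists).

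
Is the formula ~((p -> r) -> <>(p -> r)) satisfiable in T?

1. ~((p -> r) -> <>(p -> r)), u
2. p -> r, u
3. ~<>(p -> r), u
4. ~(p -> r), u
5. p, u
6. ~r, u
7. r, u
Accessibility: uRu
Branch closes: r and ~r both at u.
(One branch shown.) All branches close.

Unsatisfiable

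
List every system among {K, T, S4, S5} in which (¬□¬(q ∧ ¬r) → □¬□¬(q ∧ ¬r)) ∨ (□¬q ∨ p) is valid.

S5-tableau for the negation ¬((¬□¬(q ∧ ¬r) → □¬□¬(q ∧ ¬r)) ∨ (□¬q ∨ p)):
1. ¬((¬□¬(q ∧ ¬r) → □¬□¬(q ∧ ¬r)) ∨ (□¬q ∨ p)), 0
2. ¬(¬□¬(q ∧ ¬r) → □¬□¬(q ∧ ¬r)), 0
3. ¬(□¬q ∨ p), 0
4. ¬□¬(q ∧ ¬r), 0
5. ¬□¬□¬(q ∧ ¬r), 0
6. ¬□¬q, 0
7. ¬p, 0
8. q ∧ ¬r, 1
9. q, 1
10. ¬r, 1
11. □¬(q ∧ ¬r), 2
12. ¬(q ∧ ¬r), 0
13. ¬(q ∧ ¬r), 1
14. ¬(q ∧ ¬r), 2
15. r, 0
16. r, 1
Accessibility: 0R0, 0R1, 0R2, 1R0, 1R1, 1R2, 2R0, 2R1, 2R2
Branch closes: r and ¬r both at 1.
Every branch closes (one shown): valid in S5.
S4-tableau for the negation ¬((¬□¬(q ∧ ¬r) → □¬□¬(q ∧ ¬r)) ∨ (□¬q ∨ p)):
1. ¬((¬□¬(q ∧ ¬r) → □¬□¬(q ∧ ¬r)) ∨ (□¬q ∨ p)), 0
2. ¬(¬□¬(q ∧ ¬r) → □¬□¬(q ∧ ¬r)), 0
3. ¬(□¬q ∨ p), 0
4. ¬□¬(q ∧ ¬r), 0
5. ¬□¬□¬(q ∧ ¬r), 0
6. ¬□¬q, 0
7. ¬p, 0
8. q ∧ ¬r, 1
9. q, 1
10. ¬r, 1
11. □¬(q ∧ ¬r), 2
12. ¬(q ∧ ¬r), 2
13. r, 2
14. q, 3
Accessibility: 0R0, 0R1, 0R2, 0R3, 1R1, 2R2, 3R3
Complete open branch: countermodel on an S4-frame, so not valid in S4, nor in K, T (the same frame is also a K-frame and a T-frame).

S5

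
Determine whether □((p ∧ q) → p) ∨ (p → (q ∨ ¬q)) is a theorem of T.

Tableau for the negation ¬(□((p ∧ q) → p) ∨ (p → (q ∨ ¬q))):
1. ¬(□((p ∧ q) → p) ∨ (p → (q ∨ ¬q))), 0
2. ¬□((p ∧ q) → p), 0   [¬∨-rule on 1]
3. ¬(p → (q ∨ ¬q)), 0   [¬∨-rule on 1]
4. p, 0   [¬→-rule on 3]
5. ¬(q ∨ ¬q), 0   [¬→-rule on 3]
6. ¬q, 0   [¬∨-rule on 5]
7. q, 0   [¬∨-rule on 5]
Accessibility: 0R0
Branch closes: q and ¬q both at 0.
All branches of the negation close; one closing branch shown above.

Valid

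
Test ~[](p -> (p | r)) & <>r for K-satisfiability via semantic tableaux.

No, unsatisfiable

1. ~[](p -> (p | r)) & <>r, 0
2. ~[](p -> (p | r)), 0   [&-rule on 1]
3. <>r, 0   [&-rule on 1]
4. ~(p -> (p | r)), 1   [~[]-rule on 2: fresh world 1, 0R1]
5. p, 1   [~->-rule on 4]
6. ~(p | r), 1   [~->-rule on 4]
7. ~p, 1   [~|-rule on 6]
8. ~r, 1   [~|-rule on 6]
Accessibility: 0R1
Branch closes: p and ~p both at 1.
All branches of the tableau close; one closing branch shown above.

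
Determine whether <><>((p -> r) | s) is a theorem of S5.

Invalid (countermodel exists)

Tableau for the negation ~<><>((p -> r) | s):
1. ~<><>((p -> r) | s), u
2. ~<>((p -> r) | s), u
3. ~((p -> r) | s), u
4. ~(p -> r), u
5. ~s, u
6. p, u
7. ~r, u
Accessibility: uRu
The negation has an open branch (countermodel exists).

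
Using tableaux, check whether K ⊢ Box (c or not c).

Tableau for the negation not Box (c or not c):
1. not Box (c or not c), w0
2. not (c or not c), w1
3. not c, w1
4. c, w1
Accessibility: w0Rw1
Branch closes: c and not c both at w1.
All branches of the negation close; one closing branch shown above.

Valid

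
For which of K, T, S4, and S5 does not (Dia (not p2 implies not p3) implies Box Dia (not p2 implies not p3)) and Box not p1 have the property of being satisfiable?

S5-tableau for the formula:
1. not (Dia (not p2 implies not p3) implies Box Dia (not p2 implies not p3)) and Box not p1, 0
2. not (Dia (not p2 implies not p3) implies Box Dia (not p2 implies not p3)), 0
3. Box not p1, 0
4. Dia (not p2 implies not p3), 0
5. not Box Dia (not p2 implies not p3), 0
6. not p1, 0
7. not p2 implies not p3, 1
8. not p1, 1
9. not p3, 1
10. not Dia (not p2 implies not p3), 2
11. not p1, 2
12. not (not p2 implies not p3), 0
13. not p2, 0
14. p3, 0
15. not (not p2 implies not p3), 1
16. not p2, 1
17. p3, 1
Accessibility: 0R0, 0R1, 0R2, 1R0, 1R1, 1R2, 2R0, 2R1, 2R2
Branch closes: p3 and not p3 both at 1.
Every branch closes (one shown): unsatisfiable in S5.
S4-tableau for the formula:
1. not (Dia (not p2 implies not p3) implies Box Dia (not p2 implies not p3)) and Box not p1, 0
2. not (Dia (not p2 implies not p3) implies Box Dia (not p2 implies not p3)), 0
3. Box not p1, 0
4. Dia (not p2 implies not p3), 0
5. not Box Dia (not p2 implies not p3), 0
6. not p1, 0
7. not p2 implies not p3, 1
8. not p1, 1
9. not p3, 1
10. not Dia (not p2 implies not p3), 2
11. not p1, 2
12. not (not p2 implies not p3), 2
13. not p2, 2
14. p3, 2
Accessibility: 0R0, 0R1, 0R2, 1R1, 2R2
Complete open branch: satisfiable in S4, hence also in K, T (this S4-model is also a K-model and a T-model).

K, T, S4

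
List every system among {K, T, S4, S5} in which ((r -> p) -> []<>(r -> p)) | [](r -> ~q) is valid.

S4-tableau for the negation ~(((r -> p) -> []<>(r -> p)) | [](r -> ~q)):
1. ~(((r -> p) -> []<>(r -> p)) | [](r -> ~q)), w0
2. ~((r -> p) -> []<>(r -> p)), w0
3. ~[](r -> ~q), w0
4. r -> p, w0
5. ~[]<>(r -> p), w0
6. p, w0
7. ~(r -> ~q), w1
8. r, w1
9. q, w1
10. ~<>(r -> p), w2
11. ~(r -> p), w2
12. r, w2
13. ~p, w2
Accessibility: w0Rw0, w0Rw1, w0Rw2, w1Rw1, w2Rw2
Complete open branch: countermodel on an S4-frame, so not valid in S4, nor in K, T (the same frame is also a K-frame and a T-frame).
S5-tableau for the negation ~(((r -> p) -> []<>(r -> p)) | [](r -> ~q)):
1. ~(((r -> p) -> []<>(r -> p)) | [](r -> ~q)), w0
2. ~((r -> p) -> []<>(r -> p)), w0
3. ~[](r -> ~q), w0
4. r -> p, w0
5. ~[]<>(r -> p), w0
6. p, w0
7. ~(r -> ~q), w1
8. r, w1
9. q, w1
10. ~<>(r -> p), w2
11. ~(r -> p), w0
12. r, w0
13. ~p, w0
Accessibility: w0Rw0, w0Rw1, w0Rw2, w1Rw0, w1Rw1, w1Rw2, w2Rw0, w2Rw1, w2Rw2
Branch closes: p and ~p both at w0.
Every branch closes (one shown): valid in S5.

S5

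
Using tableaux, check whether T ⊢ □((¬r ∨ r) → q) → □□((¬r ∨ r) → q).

No, not valid

Tableau for the negation ¬(□((¬r ∨ r) → q) → □□((¬r ∨ r) → q)):
1. ¬(□((¬r ∨ r) → q) → □□((¬r ∨ r) → q)), w0
2. □((¬r ∨ r) → q), w0
3. ¬□□((¬r ∨ r) → q), w0
4. (¬r ∨ r) → q, w0
5. q, w0
6. ¬□((¬r ∨ r) → q), w1
7. (¬r ∨ r) → q, w1
8. q, w1
9. ¬((¬r ∨ r) → q), w2
10. ¬r ∨ r, w2
11. ¬q, w2
12. r, w2
Accessibility: w0Rw0, w0Rw1, w1Rw1, w1Rw2, w2Rw2
The negation has an open branch (countermodel exists).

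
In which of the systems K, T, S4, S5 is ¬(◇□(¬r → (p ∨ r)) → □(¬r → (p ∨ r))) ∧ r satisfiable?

S5-tableau for the formula:
1. ¬(◇□(¬r → (p ∨ r)) → □(¬r → (p ∨ r))) ∧ r, u
2. ¬(◇□(¬r → (p ∨ r)) → □(¬r → (p ∨ r))), u   [∧-rule on 1]
3. r, u   [∧-rule on 1]
4. ◇□(¬r → (p ∨ r)), u   [¬→-rule on 2]
5. ¬□(¬r → (p ∨ r)), u   [¬→-rule on 2]
6. □(¬r → (p ∨ r)), v   [◇-rule on 4: fresh world v, uRv]
7. ¬r → (p ∨ r), u   [□-rule on 6 via vRu]
8. ¬r → (p ∨ r), v   [□-rule on 6 via vRv]
9. p ∨ r, u   [→-rule on 7 (branches; this branch)]
10. p ∨ r, v   [→-rule on 8 (branches; this branch)]
11. r, v   [∨-rule on 10 (branches; this branch)]
12. ¬(¬r → (p ∨ r)), w   [¬□-rule on 5: fresh world w, uRw]
13. ¬r, w   [¬→-rule on 12]
14. ¬(p ∨ r), w   [¬→-rule on 12]
15. ¬p, w   [¬∨-rule on 14]
16. ¬r → (p ∨ r), w   [□-rule on 6 via vRw]
17. p ∨ r, w   [→-rule on 16 (branches; this branch)]
18. r, w   [∨-rule on 17 (branches; this branch)]
Accessibility: uRu, uRv, uRw, vRu, vRv, vRw, wRu, wRv, wRw
Branch closes: r and ¬r both at w.
Every branch closes (one shown): unsatisfiable in S5.
S4-tableau for the formula:
1. ¬(◇□(¬r → (p ∨ r)) → □(¬r → (p ∨ r))) ∧ r, u
2. ¬(◇□(¬r → (p ∨ r)) → □(¬r → (p ∨ r))), u   [∧-rule on 1]
3. r, u   [∧-rule on 1]
4. ◇□(¬r → (p ∨ r)), u   [¬→-rule on 2]
5. ¬□(¬r → (p ∨ r)), u   [¬→-rule on 2]
6. □(¬r → (p ∨ r)), v   [◇-rule on 4: fresh world v, uRv]
7. ¬r → (p ∨ r), v   [□-rule on 6 via vRv]
8. p ∨ r, v   [→-rule on 7 (branches; this branch)]
9. r, v   [∨-rule on 8 (branches; this branch)]
10. ¬(¬r → (p ∨ r)), w   [¬□-rule on 5: fresh world w, uRw]
11. ¬r, w   [¬→-rule on 10]
12. ¬(p ∨ r), w   [¬→-rule on 10]
13. ¬p, w   [¬∨-rule on 12]
Accessibility: uRu, uRv, uRw, vRv, wRw
Complete open branch: satisfiable in S4, hence also in K, T (this S4-model is also a K-model and a T-model).

K, T, S4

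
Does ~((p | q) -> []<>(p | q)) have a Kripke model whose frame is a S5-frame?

Unsatisfiable

1. ~((p | q) -> []<>(p | q)), u
2. p | q, u   [~->-rule on 1]
3. ~[]<>(p | q), u   [~->-rule on 1]
4. q, u   [|-rule on 2 (branches; this branch)]
5. ~<>(p | q), v   [~[]-rule on 3: fresh world v, uRv]
6. ~(p | q), u   [~<>-rule on 5 via vRu]
7. ~p, u   [~|-rule on 6]
8. ~q, u   [~|-rule on 6]
Accessibility: uRu, uRv, vRu, vRv
Branch closes: q and ~q both at u.
Every branch closes; the branch above is one of them.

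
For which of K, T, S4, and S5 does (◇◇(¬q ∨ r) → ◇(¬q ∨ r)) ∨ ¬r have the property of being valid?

T-tableau for the negation ¬((◇◇(¬q ∨ r) → ◇(¬q ∨ r)) ∨ ¬r):
1. ¬((◇◇(¬q ∨ r) → ◇(¬q ∨ r)) ∨ ¬r), u
2. ¬(◇◇(¬q ∨ r) → ◇(¬q ∨ r)), u
3. r, u
4. ◇◇(¬q ∨ r), u
5. ¬◇(¬q ∨ r), u
6. ¬(¬q ∨ r), u
7. q, u
8. ¬r, u
Accessibility: uRu
Branch closes: r and ¬r both at u.
Every branch closes (one shown): valid in T, hence also in S4, S5 (every theorem of T is a theorem of S4 and S5).
K-tableau for the negation ¬((◇◇(¬q ∨ r) → ◇(¬q ∨ r)) ∨ ¬r):
1. ¬((◇◇(¬q ∨ r) → ◇(¬q ∨ r)) ∨ ¬r), u
2. ¬(◇◇(¬q ∨ r) → ◇(¬q ∨ r)), u
3. r, u
4. ◇◇(¬q ∨ r), u
5. ¬◇(¬q ∨ r), u
6. ◇(¬q ∨ r), v
7. ¬(¬q ∨ r), v
8. q, v
9. ¬r, v
10. ¬q ∨ r, w
11. r, w
Accessibility: uRv, vRw
Complete open branch: countermodel on a K-frame, so not valid in K.

T, S4, S5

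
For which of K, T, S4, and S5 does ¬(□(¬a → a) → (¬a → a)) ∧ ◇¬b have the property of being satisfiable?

K

T-tableau for the formula:
1. ¬(□(¬a → a) → (¬a → a)) ∧ ◇¬b, u
2. ¬(□(¬a → a) → (¬a → a)), u
3. ◇¬b, u
4. □(¬a → a), u
5. ¬(¬a → a), u
6. ¬a, u
7. ¬a → a, u
8. a, u
Accessibility: uRu
Branch closes: a and ¬a both at u.
Every branch closes (one shown): unsatisfiable in T, hence also in S4, S5 (every S4/S5-frame is a T-frame).
K-tableau for the formula:
1. ¬(□(¬a → a) → (¬a → a)) ∧ ◇¬b, u
2. ¬(□(¬a → a) → (¬a → a)), u
3. ◇¬b, u
4. □(¬a → a), u
5. ¬(¬a → a), u
6. ¬a, u
7. ¬b, v
8. ¬a → a, v
9. a, v
Accessibility: uRv
Complete open branch: satisfiable in K.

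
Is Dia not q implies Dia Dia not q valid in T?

Tableau for the negation not (Dia not q implies Dia Dia not q):
1. not (Dia not q implies Dia Dia not q), 0
2. Dia not q, 0
3. not Dia Dia not q, 0
4. not Dia not q, 0
5. q, 0
6. not q, 1
7. not Dia not q, 1
8. q, 1
Accessibility: 0R0, 0R1, 1R1
Branch closes: q and not q both at 1.
All branches of the negation close; one closing branch shown above.

Yes, valid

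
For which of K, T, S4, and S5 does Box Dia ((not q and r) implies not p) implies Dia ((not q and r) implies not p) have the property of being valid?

T, S4, S5

T-tableau for the negation not (Box Dia ((not q and r) implies not p) implies Dia ((not q and r) implies not p)):
1. not (Box Dia ((not q and r) implies not p) implies Dia ((not q and r) implies not p)), 0
2. Box Dia ((not q and r) implies not p), 0
3. not Dia ((not q and r) implies not p), 0
4. Dia ((not q and r) implies not p), 0
5. not ((not q and r) implies not p), 0
6. not q and r, 0
7. p, 0
8. not q, 0
9. r, 0
10. (not q and r) implies not p, 1
11. Dia ((not q and r) implies not p), 1
12. not ((not q and r) implies not p), 1
13. not q and r, 1
14. p, 1
15. not q, 1
16. r, 1
17. not (not q and r), 1
18. not r, 1
Accessibility: 0R0, 0R1, 1R1
Branch closes: r and not r both at 1.
Every branch closes (one shown): valid in T, hence also in S4, S5 (every theorem of T is a theorem of S4 and S5).
K-tableau for the negation not (Box Dia ((not q and r) implies not p) implies Dia ((not q and r) implies not p)):
1. not (Box Dia ((not q and r) implies not p) implies Dia ((not q and r) implies not p)), 0
2. Box Dia ((not q and r) implies not p), 0
3. not Dia ((not q and r) implies not p), 0
Complete open branch: countermodel on a K-frame, so not valid in K.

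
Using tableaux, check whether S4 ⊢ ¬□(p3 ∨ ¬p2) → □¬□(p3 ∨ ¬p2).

Not valid

Tableau for the negation ¬(¬□(p3 ∨ ¬p2) → □¬□(p3 ∨ ¬p2)):
1. ¬(¬□(p3 ∨ ¬p2) → □¬□(p3 ∨ ¬p2)), u
2. ¬□(p3 ∨ ¬p2), u
3. ¬□¬□(p3 ∨ ¬p2), u
4. ¬(p3 ∨ ¬p2), v
5. ¬p3, v
6. p2, v
7. □(p3 ∨ ¬p2), w
8. p3 ∨ ¬p2, w
9. ¬p2, w
Accessibility: uRu, uRv, uRw, vRv, wRw
The negation has an open branch (countermodel exists).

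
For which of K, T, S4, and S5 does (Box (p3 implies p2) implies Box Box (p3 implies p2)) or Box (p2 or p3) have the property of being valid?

T-tableau for the negation not ((Box (p3 implies p2) implies Box Box (p3 implies p2)) or Box (p2 or p3)):
1. not ((Box (p3 implies p2) implies Box Box (p3 implies p2)) or Box (p2 or p3)), w0
2. not (Box (p3 implies p2) implies Box Box (p3 implies p2)), w0
3. not Box (p2 or p3), w0
4. Box (p3 implies p2), w0
5. not Box Box (p3 implies p2), w0
6. p3 implies p2, w0
7. p2, w0
8. not (p2 or p3), w1
9. not p2, w1
10. not p3, w1
11. p3 implies p2, w1
12. not Box (p3 implies p2), w2
13. p3 implies p2, w2
14. p2, w2
15. not (p3 implies p2), w3
16. p3, w3
17. not p2, w3
Accessibility: w0Rw0, w0Rw1, w0Rw2, w1Rw1, w2Rw2, w2Rw3, w3Rw3
Complete open branch: countermodel on a T-frame, so not valid in T, nor in K (the same frame is also a K-frame).
S4-tableau for the negation not ((Box (p3 implies p2) implies Box Box (p3 implies p2)) or Box (p2 or p3)):
1. not ((Box (p3 implies p2) implies Box Box (p3 implies p2)) or Box (p2 or p3)), w0
2. not (Box (p3 implies p2) implies Box Box (p3 implies p2)), w0
3. not Box (p2 or p3), w0
4. Box (p3 implies p2), w0
5. not Box Box (p3 implies p2), w0
6. p3 implies p2, w0
7. p2, w0
8. not (p2 or p3), w1
9. not p2, w1
10. not p3, w1
11. p3 implies p2, w1
12. not Box (p3 implies p2), w2
13. p3 implies p2, w2
14. p2, w2
15. not (p3 implies p2), w3
16. p3, w3
17. not p2, w3
18. p3 implies p2, w3
19. p2, w3
Accessibility: w0Rw0, w0Rw1, w0Rw2, w0Rw3, w1Rw1, w2Rw2, w2Rw3, w3Rw3
Branch closes: p2 and not p2 both at w3.
Every branch closes (one shown): valid in S4, hence also in S5 (every theorem of S4 is a theorem of S5).

S4, S5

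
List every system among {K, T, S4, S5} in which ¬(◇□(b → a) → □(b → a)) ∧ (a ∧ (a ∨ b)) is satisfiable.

K, T, S4

S5-tableau for the formula:
1. ¬(◇□(b → a) → □(b → a)) ∧ (a ∧ (a ∨ b)), w0
2. ¬(◇□(b → a) → □(b → a)), w0
3. a ∧ (a ∨ b), w0
4. ◇□(b → a), w0
5. ¬□(b → a), w0
6. a, w0
7. a ∨ b, w0
8. b, w0
9. □(b → a), w1
10. b → a, w0
11. b → a, w1
12. a, w1
13. ¬(b → a), w2
14. b, w2
15. ¬a, w2
16. b → a, w2
17. a, w2
Accessibility: w0Rw0, w0Rw1, w0Rw2, w1Rw0, w1Rw1, w1Rw2, w2Rw0, w2Rw1, w2Rw2
Branch closes: a and ¬a both at w2.
Every branch closes (one shown): unsatisfiable in S5.
S4-tableau for the formula:
1. ¬(◇□(b → a) → □(b → a)) ∧ (a ∧ (a ∨ b)), w0
2. ¬(◇□(b → a) → □(b → a)), w0
3. a ∧ (a ∨ b), w0
4. ◇□(b → a), w0
5. ¬□(b → a), w0
6. a, w0
7. a ∨ b, w0
8. b, w0
9. □(b → a), w1
10. b → a, w1
11. a, w1
12. ¬(b → a), w2
13. b, w2
14. ¬a, w2
Accessibility: w0Rw0, w0Rw1, w0Rw2, w1Rw1, w2Rw2
Complete open branch: satisfiable in S4, hence also in K, T (this S4-model is also a K-model and a T-model).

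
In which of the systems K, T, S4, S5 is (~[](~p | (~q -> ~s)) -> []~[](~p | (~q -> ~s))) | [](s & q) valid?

S5

S4-tableau for the negation ~((~[](~p | (~q -> ~s)) -> []~[](~p | (~q -> ~s))) | [](s & q)):
1. ~((~[](~p | (~q -> ~s)) -> []~[](~p | (~q -> ~s))) | [](s & q)), 0
2. ~(~[](~p | (~q -> ~s)) -> []~[](~p | (~q -> ~s))), 0
3. ~[](s & q), 0
4. ~[](~p | (~q -> ~s)), 0
5. ~[]~[](~p | (~q -> ~s)), 0
6. ~(s & q), 1
7. ~q, 1
8. ~(~p | (~q -> ~s)), 2
9. p, 2
10. ~(~q -> ~s), 2
11. ~q, 2
12. s, 2
13. [](~p | (~q -> ~s)), 3
14. ~p | (~q -> ~s), 3
15. ~q -> ~s, 3
16. ~s, 3
Accessibility: 0R0, 0R1, 0R2, 0R3, 1R1, 2R2, 3R3
Complete open branch: countermodel on an S4-frame, so not valid in S4, nor in K, T (the same frame is also a K-frame and a T-frame).
S5-tableau for the negation ~((~[](~p | (~q -> ~s)) -> []~[](~p | (~q -> ~s))) | [](s & q)):
1. ~((~[](~p | (~q -> ~s)) -> []~[](~p | (~q -> ~s))) | [](s & q)), 0
2. ~(~[](~p | (~q -> ~s)) -> []~[](~p | (~q -> ~s))), 0
3. ~[](s & q), 0
4. ~[](~p | (~q -> ~s)), 0
5. ~[]~[](~p | (~q -> ~s)), 0
6. ~(s & q), 1
7. ~q, 1
8. ~(~p | (~q -> ~s)), 2
9. p, 2
10. ~(~q -> ~s), 2
11. ~q, 2
12. s, 2
13. [](~p | (~q -> ~s)), 3
14. ~p | (~q -> ~s), 0
15. ~p | (~q -> ~s), 1
16. ~p | (~q -> ~s), 2
17. ~p | (~q -> ~s), 3
18. ~q -> ~s, 0
19. ~q -> ~s, 1
20. ~q -> ~s, 2
21. ~q -> ~s, 3
22. ~s, 0
23. ~s, 1
24. ~s, 2
Accessibility: 0R0, 0R1, 0R2, 0R3, 1R0, 1R1, 1R2, 1R3, 2R0, 2R1, 2R2, 2R3, 3R0, 3R1, 3R2, 3R3
Branch closes: s and ~s both at 2.
Every branch closes (one shown): valid in S5.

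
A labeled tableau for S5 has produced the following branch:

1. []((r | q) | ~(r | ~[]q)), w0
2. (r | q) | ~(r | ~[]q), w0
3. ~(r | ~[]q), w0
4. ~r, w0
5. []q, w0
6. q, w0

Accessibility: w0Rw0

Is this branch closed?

There is no literal clash: for every atom and world, at most one sign appears.

Not closed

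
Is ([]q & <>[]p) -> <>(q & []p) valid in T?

Yes, valid

Tableau for the negation ~(([]q & <>[]p) -> <>(q & []p)):
1. ~(([]q & <>[]p) -> <>(q & []p)), u
2. []q & <>[]p, u   [~->-rule on 1]
3. ~<>(q & []p), u   [~->-rule on 1]
4. []q, u   [&-rule on 2]
5. <>[]p, u   [&-rule on 2]
6. ~(q & []p), u   [~<>-rule on 3 via uRu]
7. q, u   [[]-rule on 4 via uRu]
8. ~[]p, u   [~&-rule on 6 (branches; this branch)]
9. []p, v   [<>-rule on 5: fresh world v, uRv]
10. ~(q & []p), v   [~<>-rule on 3 via uRv]
11. q, v   [[]-rule on 4 via uRv]
12. p, v   [[]-rule on 9 via vRv]
13. ~[]p, v   [~&-rule on 10 (branches; this branch)]
14. ~p, w   [~[]-rule on 8: fresh world w, uRw]
15. ~(q & []p), w   [~<>-rule on 3 via uRw]
16. q, w   [[]-rule on 4 via uRw]
17. ~[]p, w   [~&-rule on 15 (branches; this branch)]
18. ~p, x   [~[]-rule on 13: fresh world x, vRx]
19. p, x   [[]-rule on 9 via vRx]
Accessibility: uRu, uRv, uRw, vRv, vRx, wRw, xRx
Branch closes: p and ~p both at x.
Every branch of the negation's tableau closes; the branch above is one of them.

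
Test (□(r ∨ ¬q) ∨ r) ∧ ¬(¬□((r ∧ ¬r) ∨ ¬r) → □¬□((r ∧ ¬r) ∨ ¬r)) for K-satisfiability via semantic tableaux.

1. (□(r ∨ ¬q) ∨ r) ∧ ¬(¬□((r ∧ ¬r) ∨ ¬r) → □¬□((r ∧ ¬r) ∨ ¬r)), w0
2. □(r ∨ ¬q) ∨ r, w0
3. ¬(¬□((r ∧ ¬r) ∨ ¬r) → □¬□((r ∧ ¬r) ∨ ¬r)), w0
4. ¬□((r ∧ ¬r) ∨ ¬r), w0
5. ¬□¬□((r ∧ ¬r) ∨ ¬r), w0
6. r, w0
7. ¬((r ∧ ¬r) ∨ ¬r), w1
8. ¬(r ∧ ¬r), w1
9. r, w1
10. □((r ∧ ¬r) ∨ ¬r), w2
Accessibility: w0Rw1, w0Rw2

Satisfiable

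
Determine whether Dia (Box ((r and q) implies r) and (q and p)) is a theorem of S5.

Invalid (countermodel exists)

Tableau for the negation not Dia (Box ((r and q) implies r) and (q and p)):
1. not Dia (Box ((r and q) implies r) and (q and p)), w0
2. not (Box ((r and q) implies r) and (q and p)), w0   [neg-Dia-rule on 1 via w0Rw0]
3. not (q and p), w0   [neg-and-rule on 2 (branches; this branch)]
4. not p, w0   [neg-and-rule on 3 (branches; this branch)]
Accessibility: w0Rw0
The negation has an open branch (countermodel exists).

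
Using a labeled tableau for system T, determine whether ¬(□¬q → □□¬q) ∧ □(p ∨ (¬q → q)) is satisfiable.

Yes, satisfiable

1. ¬(□¬q → □□¬q) ∧ □(p ∨ (¬q → q)), u
2. ¬(□¬q → □□¬q), u   [∧-rule on 1]
3. □(p ∨ (¬q → q)), u   [∧-rule on 1]
4. □¬q, u   [¬→-rule on 2]
5. ¬□□¬q, u   [¬→-rule on 2]
6. p ∨ (¬q → q), u   [□-rule on 3 via uRu]
7. ¬q, u   [□-rule on 4 via uRu]
8. p, u   [∨-rule on 6 (branches; this branch)]
9. ¬□¬q, v   [¬□-rule on 5: fresh world v, uRv]
10. p ∨ (¬q → q), v   [□-rule on 3 via uRv]
11. ¬q, v   [□-rule on 4 via uRv]
12. p, v   [∨-rule on 10 (branches; this branch)]
13. q, w   [¬□-rule on 9: fresh world w, vRw]
Accessibility: uRu, uRv, vRv, vRw, wRw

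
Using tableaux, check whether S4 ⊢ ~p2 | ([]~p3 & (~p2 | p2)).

Not valid

Tableau for the negation ~(~p2 | ([]~p3 & (~p2 | p2))):
1. ~(~p2 | ([]~p3 & (~p2 | p2))), w0
2. p2, w0   [~|-rule on 1]
3. ~([]~p3 & (~p2 | p2)), w0   [~|-rule on 1]
4. ~[]~p3, w0   [~&-rule on 3 (branches; this branch)]
5. p3, w1   [~[]-rule on 4: fresh world w1, w0Rw1]
Accessibility: w0Rw0, w0Rw1, w1Rw1
The negation has an open branch (countermodel exists).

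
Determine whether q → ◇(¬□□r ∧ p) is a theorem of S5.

Tableau for the negation ¬(q → ◇(¬□□r ∧ p)):
1. ¬(q → ◇(¬□□r ∧ p)), 0
2. q, 0
3. ¬◇(¬□□r ∧ p), 0
4. ¬(¬□□r ∧ p), 0
5. ¬p, 0
Accessibility: 0R0
The negation has an open branch (countermodel exists).

Not valid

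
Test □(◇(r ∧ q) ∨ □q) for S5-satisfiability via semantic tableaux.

Satisfiable

1. □(◇(r ∧ q) ∨ □q), w0
2. ◇(r ∧ q) ∨ □q, w0   [□-rule on 1 via w0Rw0]
3. □q, w0   [∨-rule on 2 (branches; this branch)]
4. q, w0   [□-rule on 3 via w0Rw0]
Accessibility: w0Rw0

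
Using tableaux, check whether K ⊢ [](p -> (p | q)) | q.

Tableau for the negation ~([](p -> (p | q)) | q):
1. ~([](p -> (p | q)) | q), u
2. ~[](p -> (p | q)), u
3. ~q, u
4. ~(p -> (p | q)), v
5. p, v
6. ~(p | q), v
7. ~p, v
8. ~q, v
Accessibility: uRv
Branch closes: p and ~p both at v.
All branches of the negation close; one closing branch shown above.

Valid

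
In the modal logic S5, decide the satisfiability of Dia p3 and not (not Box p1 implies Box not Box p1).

1. Dia p3 and not (not Box p1 implies Box not Box p1), 0
2. Dia p3, 0   [and-rule on 1]
3. not (not Box p1 implies Box not Box p1), 0   [and-rule on 1]
4. not Box p1, 0   [neg-implies-rule on 3]
5. not Box not Box p1, 0   [neg-implies-rule on 3]
6. p3, 1   [Dia-rule on 2: fresh world 1, 0R1]
7. not p1, 2   [neg-Box-rule on 4: fresh world 2, 0R2]
8. Box p1, 3   [neg-Box-rule on 5: fresh world 3, 0R3]
9. p1, 0   [Box-rule on 8 via 3R0]
10. p1, 1   [Box-rule on 8 via 3R1]
11. p1, 2   [Box-rule on 8 via 3R2]
Accessibility: 0R0, 0R1, 0R2, 0R3, 1R0, 1R1, 1R2, 1R3, 2R0, 2R1, 2R2, 2R3, 3R0, 3R1, 3R2, 3R3
Branch closes: p1 and not p1 both at 2.
(One branch shown.) All branches close.

Unsatisfiable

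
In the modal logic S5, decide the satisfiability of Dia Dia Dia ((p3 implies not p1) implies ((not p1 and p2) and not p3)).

1. Dia Dia Dia ((p3 implies not p1) implies ((not p1 and p2) and not p3)), u
2. Dia Dia ((p3 implies not p1) implies ((not p1 and p2) and not p3)), v   [Dia-rule on 1: fresh world v, uRv]
3. Dia ((p3 implies not p1) implies ((not p1 and p2) and not p3)), w   [Dia-rule on 2: fresh world w, vRw]
4. (p3 implies not p1) implies ((not p1 and p2) and not p3), x   [Dia-rule on 3: fresh world x, wRx]
5. (not p1 and p2) and not p3, x   [implies-rule on 4 (branches; this branch)]
6. not p1 and p2, x   [and-rule on 5]
7. not p3, x   [and-rule on 5]
8. not p1, x   [and-rule on 6]
9. p2, x   [and-rule on 6]
Accessibility: uRu, uRv, uRw, uRx, vRu, vRv, vRw, vRx, wRu, wRv, wRw, wRx, xRu, xRv, xRw, xRx

Satisfiable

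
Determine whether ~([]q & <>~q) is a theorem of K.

Tableau for the negation []q & <>~q:
1. []q & <>~q, u
2. []q, u   [&-rule on 1]
3. <>~q, u   [&-rule on 1]
4. ~q, v   [<>-rule on 3: fresh world v, uRv]
5. q, v   [[]-rule on 2 via uRv]
Accessibility: uRv
Branch closes: q and ~q both at v.
All branches of the negation close; one closing branch shown above.

Valid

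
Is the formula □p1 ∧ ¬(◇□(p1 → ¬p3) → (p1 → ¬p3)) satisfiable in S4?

Satisfiable

1. □p1 ∧ ¬(◇□(p1 → ¬p3) → (p1 → ¬p3)), 0
2. □p1, 0
3. ¬(◇□(p1 → ¬p3) → (p1 → ¬p3)), 0
4. ◇□(p1 → ¬p3), 0
5. ¬(p1 → ¬p3), 0
6. p1, 0
7. p3, 0
8. □(p1 → ¬p3), 1
9. p1, 1
10. p1 → ¬p3, 1
11. ¬p3, 1
Accessibility: 0R0, 0R1, 1R1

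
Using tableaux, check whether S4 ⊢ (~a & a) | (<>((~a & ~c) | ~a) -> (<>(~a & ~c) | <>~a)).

Yes, valid

Tableau for the negation ~((~a & a) | (<>((~a & ~c) | ~a) -> (<>(~a & ~c) | <>~a))):
1. ~((~a & a) | (<>((~a & ~c) | ~a) -> (<>(~a & ~c) | <>~a))), u
2. ~(~a & a), u
3. ~(<>((~a & ~c) | ~a) -> (<>(~a & ~c) | <>~a)), u
4. <>((~a & ~c) | ~a), u
5. ~(<>(~a & ~c) | <>~a), u
6. ~<>(~a & ~c), u
7. ~<>~a, u
8. ~(~a & ~c), u
9. a, u
10. c, u
11. (~a & ~c) | ~a, v
12. ~(~a & ~c), v
13. a, v
14. ~a & ~c, v
15. ~a, v
16. ~c, v
Accessibility: uRu, uRv, vRv
Branch closes: a and ~a both at v.
All branches of the negation close; one closing branch shown above.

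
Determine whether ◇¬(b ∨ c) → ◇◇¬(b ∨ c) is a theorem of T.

Tableau for the negation ¬(◇¬(b ∨ c) → ◇◇¬(b ∨ c)):
1. ¬(◇¬(b ∨ c) → ◇◇¬(b ∨ c)), w0
2. ◇¬(b ∨ c), w0
3. ¬◇◇¬(b ∨ c), w0
4. ¬◇¬(b ∨ c), w0
5. b ∨ c, w0
6. c, w0
7. ¬(b ∨ c), w1
8. ¬b, w1
9. ¬c, w1
10. ¬◇¬(b ∨ c), w1
11. b ∨ c, w1
12. c, w1
Accessibility: w0Rw0, w0Rw1, w1Rw1
Branch closes: c and ¬c both at w1.
All branches of the negation close; one closing branch shown above.

Valid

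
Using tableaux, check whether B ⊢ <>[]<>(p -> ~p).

No, not valid

Tableau for the negation ~<>[]<>(p -> ~p):
1. ~<>[]<>(p -> ~p), 0
2. ~[]<>(p -> ~p), 0   [~<>-rule on 1 via 0R0]
3. ~<>(p -> ~p), 1   [~[]-rule on 2: fresh world 1, 0R1]
4. ~[]<>(p -> ~p), 1   [~<>-rule on 1 via 0R1]
5. ~(p -> ~p), 0   [~<>-rule on 3 via 1R0]
6. p, 0   [~->-rule on 5]
7. ~(p -> ~p), 1   [~<>-rule on 3 via 1R1]
8. p, 1   [~->-rule on 7]
9. ~<>(p -> ~p), 2   [~[]-rule on 4: fresh world 2, 1R2]
10. ~(p -> ~p), 2   [~<>-rule on 3 via 1R2]
11. p, 2   [~->-rule on 10]
Accessibility: 0R0, 0R1, 1R0, 1R1, 1R2, 2R1, 2R2
The negation has an open branch (countermodel exists).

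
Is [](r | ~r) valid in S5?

Valid

Tableau for the negation ~[](r | ~r):
1. ~[](r | ~r), u
2. ~(r | ~r), v
3. ~r, v
4. r, v
Accessibility: uRu, uRv, vRu, vRv
Branch closes: r and ~r both at v.
All branches of the negation close; one closing branch shown above.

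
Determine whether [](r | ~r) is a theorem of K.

Tableau for the negation ~[](r | ~r):
1. ~[](r | ~r), 0
2. ~(r | ~r), 1   [~[]-rule on 1: fresh world 1, 0R1]
3. ~r, 1   [~|-rule on 2]
4. r, 1   [~|-rule on 2]
Accessibility: 0R1
Branch closes: r and ~r both at 1.
Every branch of the negation's tableau closes; the branch above is one of them.

Yes, valid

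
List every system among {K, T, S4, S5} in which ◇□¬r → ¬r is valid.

S5

S4-tableau for the negation ¬(◇□¬r → ¬r):
1. ¬(◇□¬r → ¬r), w0
2. ◇□¬r, w0
3. r, w0
4. □¬r, w1
5. ¬r, w1
Accessibility: w0Rw0, w0Rw1, w1Rw1
Complete open branch: countermodel on an S4-frame, so not valid in S4, nor in K, T (the same frame is also a K-frame and a T-frame).
S5-tableau for the negation ¬(◇□¬r → ¬r):
1. ¬(◇□¬r → ¬r), w0
2. ◇□¬r, w0
3. r, w0
4. □¬r, w1
5. ¬r, w0
Accessibility: w0Rw0, w0Rw1, w1Rw0, w1Rw1
Branch closes: r and ¬r both at w0.
Every branch closes (one shown): valid in S5.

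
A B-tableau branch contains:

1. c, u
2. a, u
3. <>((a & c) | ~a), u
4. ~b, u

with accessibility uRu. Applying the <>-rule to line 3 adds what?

a fresh world v with uRv, and (a & c) | ~a at v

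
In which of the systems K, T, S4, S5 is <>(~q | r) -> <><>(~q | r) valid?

T-tableau for the negation ~(<>(~q | r) -> <><>(~q | r)):
1. ~(<>(~q | r) -> <><>(~q | r)), w0
2. <>(~q | r), w0   [~->-rule on 1]
3. ~<><>(~q | r), w0   [~->-rule on 1]
4. ~<>(~q | r), w0   [~<>-rule on 3 via w0Rw0]
5. ~(~q | r), w0   [~<>-rule on 4 via w0Rw0]
6. q, w0   [~|-rule on 5]
7. ~r, w0   [~|-rule on 5]
8. ~q | r, w1   [<>-rule on 2: fresh world w1, w0Rw1]
9. ~<>(~q | r), w1   [~<>-rule on 3 via w0Rw1]
10. ~(~q | r), w1   [~<>-rule on 4 via w0Rw1]
11. q, w1   [~|-rule on 10]
12. ~r, w1   [~|-rule on 10]
13. r, w1   [|-rule on 8 (branches; this branch)]
Accessibility: w0Rw0, w0Rw1, w1Rw1
Branch closes: r and ~r both at w1.
Every branch closes (one shown): valid in T, hence also in S4, S5 (every theorem of T is a theorem of S4 and S5).
K-tableau for the negation ~(<>(~q | r) -> <><>(~q | r)):
1. ~(<>(~q | r) -> <><>(~q | r)), w0
2. <>(~q | r), w0   [~->-rule on 1]
3. ~<><>(~q | r), w0   [~->-rule on 1]
4. ~q | r, w1   [<>-rule on 2: fresh world w1, w0Rw1]
5. ~<>(~q | r), w1   [~<>-rule on 3 via w0Rw1]
6. r, w1   [|-rule on 4 (branches; this branch)]
Accessibility: w0Rw1
Complete open branch: countermodel on a K-frame, so not valid in K.

T, S4, S5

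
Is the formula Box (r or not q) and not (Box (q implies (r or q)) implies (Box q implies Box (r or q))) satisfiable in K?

1. Box (r or not q) and not (Box (q implies (r or q)) implies (Box q implies Box (r or q))), u
2. Box (r or not q), u
3. not (Box (q implies (r or q)) implies (Box q implies Box (r or q))), u
4. Box (q implies (r or q)), u
5. not (Box q implies Box (r or q)), u
6. Box q, u
7. not Box (r or q), u
8. not (r or q), v
9. not r, v
10. not q, v
11. r or not q, v
12. q implies (r or q), v
13. q, v
Accessibility: uRv
Branch closes: q and not q both at v.
All branches of the tableau close; one closing branch shown above.

Unsatisfiable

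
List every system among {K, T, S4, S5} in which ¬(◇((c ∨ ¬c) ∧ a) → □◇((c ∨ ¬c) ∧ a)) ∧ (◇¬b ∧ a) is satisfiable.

S5-tableau for the formula:
1. ¬(◇((c ∨ ¬c) ∧ a) → □◇((c ∨ ¬c) ∧ a)) ∧ (◇¬b ∧ a), w0
2. ¬(◇((c ∨ ¬c) ∧ a) → □◇((c ∨ ¬c) ∧ a)), w0
3. ◇¬b ∧ a, w0
4. ◇((c ∨ ¬c) ∧ a), w0
5. ¬□◇((c ∨ ¬c) ∧ a), w0
6. ◇¬b, w0
7. a, w0
8. (c ∨ ¬c) ∧ a, w1
9. c ∨ ¬c, w1
10. a, w1
11. ¬c, w1
12. ¬◇((c ∨ ¬c) ∧ a), w2
13. ¬((c ∨ ¬c) ∧ a), w0
14. ¬((c ∨ ¬c) ∧ a), w1
15. ¬((c ∨ ¬c) ∧ a), w2
16. ¬(c ∨ ¬c), w0
17. ¬c, w0
18. c, w0
Accessibility: w0Rw0, w0Rw1, w0Rw2, w1Rw0, w1Rw1, w1Rw2, w2Rw0, w2Rw1, w2Rw2
Branch closes: c and ¬c both at w0.
Every branch closes (one shown): unsatisfiable in S5.
S4-tableau for the formula:
1. ¬(◇((c ∨ ¬c) ∧ a) → □◇((c ∨ ¬c) ∧ a)) ∧ (◇¬b ∧ a), w0
2. ¬(◇((c ∨ ¬c) ∧ a) → □◇((c ∨ ¬c) ∧ a)), w0
3. ◇¬b ∧ a, w0
4. ◇((c ∨ ¬c) ∧ a), w0
5. ¬□◇((c ∨ ¬c) ∧ a), w0
6. ◇¬b, w0
7. a, w0
8. (c ∨ ¬c) ∧ a, w1
9. c ∨ ¬c, w1
10. a, w1
11. ¬c, w1
12. ¬◇((c ∨ ¬c) ∧ a), w2
13. ¬((c ∨ ¬c) ∧ a), w2
14. ¬a, w2
15. ¬b, w3
Accessibility: w0Rw0, w0Rw1, w0Rw2, w0Rw3, w1Rw1, w2Rw2, w3Rw3
Complete open branch: satisfiable in S4, hence also in K, T (this S4-model is also a K-model and a T-model).

K, T, S4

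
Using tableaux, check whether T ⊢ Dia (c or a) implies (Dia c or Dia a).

Yes, valid

Tableau for the negation not (Dia (c or a) implies (Dia c or Dia a)):
1. not (Dia (c or a) implies (Dia c or Dia a)), u
2. Dia (c or a), u
3. not (Dia c or Dia a), u
4. not Dia c, u
5. not Dia a, u
6. not c, u
7. not a, u
8. c or a, v
9. not c, v
10. not a, v
11. a, v
Accessibility: uRu, uRv, vRv
Branch closes: a and not a both at v.
All branches of the negation close; one closing branch shown above.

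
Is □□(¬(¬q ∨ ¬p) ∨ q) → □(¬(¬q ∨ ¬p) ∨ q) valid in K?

Invalid (countermodel exists)

Tableau for the negation ¬(□□(¬(¬q ∨ ¬p) ∨ q) → □(¬(¬q ∨ ¬p) ∨ q)):
1. ¬(□□(¬(¬q ∨ ¬p) ∨ q) → □(¬(¬q ∨ ¬p) ∨ q)), u
2. □□(¬(¬q ∨ ¬p) ∨ q), u   [¬→-rule on 1]
3. ¬□(¬(¬q ∨ ¬p) ∨ q), u   [¬→-rule on 1]
4. ¬(¬(¬q ∨ ¬p) ∨ q), v   [¬□-rule on 3: fresh world v, uRv]
5. ¬q ∨ ¬p, v   [¬∨-rule on 4]
6. ¬q, v   [¬∨-rule on 4]
7. □(¬(¬q ∨ ¬p) ∨ q), v   [□-rule on 2 via uRv]
8. ¬p, v   [∨-rule on 5 (branches; this branch)]
Accessibility: uRv
The negation has an open branch (countermodel exists).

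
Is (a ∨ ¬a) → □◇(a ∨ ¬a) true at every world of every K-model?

Not valid

Tableau for the negation ¬((a ∨ ¬a) → □◇(a ∨ ¬a)):
1. ¬((a ∨ ¬a) → □◇(a ∨ ¬a)), u
2. a ∨ ¬a, u
3. ¬□◇(a ∨ ¬a), u
4. ¬a, u
5. ¬◇(a ∨ ¬a), v
Accessibility: uRv
The negation has an open branch (countermodel exists).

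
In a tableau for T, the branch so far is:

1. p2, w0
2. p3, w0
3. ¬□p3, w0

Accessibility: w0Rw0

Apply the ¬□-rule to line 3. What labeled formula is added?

a fresh world w1 with w0Rw1, and ¬p3 at w1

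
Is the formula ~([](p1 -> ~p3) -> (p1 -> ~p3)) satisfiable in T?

1. ~([](p1 -> ~p3) -> (p1 -> ~p3)), u
2. [](p1 -> ~p3), u
3. ~(p1 -> ~p3), u
4. p1, u
5. p3, u
6. p1 -> ~p3, u
7. ~p3, u
Accessibility: uRu
Branch closes: p3 and ~p3 both at u.
All branches of the tableau close; one closing branch shown above.

No, unsatisfiable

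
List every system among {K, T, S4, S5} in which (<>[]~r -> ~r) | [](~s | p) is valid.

S5

S4-tableau for the negation ~((<>[]~r -> ~r) | [](~s | p)):
1. ~((<>[]~r -> ~r) | [](~s | p)), u
2. ~(<>[]~r -> ~r), u
3. ~[](~s | p), u
4. <>[]~r, u
5. r, u
6. ~(~s | p), v
7. s, v
8. ~p, v
9. []~r, w
10. ~r, w
Accessibility: uRu, uRv, uRw, vRv, wRw
Complete open branch: countermodel on an S4-frame, so not valid in S4, nor in K, T (the same frame is also a K-frame and a T-frame).
S5-tableau for the negation ~((<>[]~r -> ~r) | [](~s | p)):
1. ~((<>[]~r -> ~r) | [](~s | p)), u
2. ~(<>[]~r -> ~r), u
3. ~[](~s | p), u
4. <>[]~r, u
5. r, u
6. ~(~s | p), v
7. s, v
8. ~p, v
9. []~r, w
10. ~r, u
Accessibility: uRu, uRv, uRw, vRu, vRv, vRw, wRu, wRv, wRw
Branch closes: r and ~r both at u.
Every branch closes (one shown): valid in S5.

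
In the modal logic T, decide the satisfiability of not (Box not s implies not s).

No, unsatisfiable

1. not (Box not s implies not s), 0
2. Box not s, 0   [neg-implies-rule on 1]
3. s, 0   [neg-implies-rule on 1]
4. not s, 0   [Box-rule on 2 via 0R0]
Accessibility: 0R0
Branch closes: s and not s both at 0.
Every branch closes; the branch above is one of them.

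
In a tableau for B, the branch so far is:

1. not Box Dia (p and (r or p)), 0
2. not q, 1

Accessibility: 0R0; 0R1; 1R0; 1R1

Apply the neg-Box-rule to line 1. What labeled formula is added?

a fresh world 2 with 0R2, and not Dia (p and (r or p)) at 2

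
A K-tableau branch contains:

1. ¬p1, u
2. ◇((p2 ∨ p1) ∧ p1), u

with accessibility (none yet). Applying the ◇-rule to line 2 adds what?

a fresh world v with uRv, and (p2 ∨ p1) ∧ p1 at v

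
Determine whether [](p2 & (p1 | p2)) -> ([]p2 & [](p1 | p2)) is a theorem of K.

Valid in K

Tableau for the negation ~([](p2 & (p1 | p2)) -> ([]p2 & [](p1 | p2))):
1. ~([](p2 & (p1 | p2)) -> ([]p2 & [](p1 | p2))), 0
2. [](p2 & (p1 | p2)), 0
3. ~([]p2 & [](p1 | p2)), 0
4. ~[](p1 | p2), 0
5. ~(p1 | p2), 1
6. ~p1, 1
7. ~p2, 1
8. p2 & (p1 | p2), 1
9. p2, 1
10. p1 | p2, 1
Accessibility: 0R1
Branch closes: p2 and ~p2 both at 1.
All branches of the negation close; one closing branch shown above.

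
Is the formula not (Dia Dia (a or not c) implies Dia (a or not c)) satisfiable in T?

Satisfiable

1. not (Dia Dia (a or not c) implies Dia (a or not c)), 0
2. Dia Dia (a or not c), 0
3. not Dia (a or not c), 0
4. not (a or not c), 0
5. not a, 0
6. c, 0
7. Dia (a or not c), 1
8. not (a or not c), 1
9. not a, 1
10. c, 1
11. a or not c, 2
12. not c, 2
Accessibility: 0R0, 0R1, 1R1, 1R2, 2R2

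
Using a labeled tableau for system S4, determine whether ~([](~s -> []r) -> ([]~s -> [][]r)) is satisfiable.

1. ~([](~s -> []r) -> ([]~s -> [][]r)), u
2. [](~s -> []r), u
3. ~([]~s -> [][]r), u
4. []~s, u
5. ~[][]r, u
6. ~s -> []r, u
7. ~s, u
8. []r, u
9. r, u
10. ~[]r, v
11. ~s -> []r, v
12. ~s, v
13. r, v
14. []r, v
15. ~r, w
16. ~s -> []r, w
17. ~s, w
18. r, w
Accessibility: uRu, uRv, uRw, vRv, vRw, wRw
Branch closes: r and ~r both at w.
(One branch shown.) All branches close.

Unsatisfiable (every branch closes)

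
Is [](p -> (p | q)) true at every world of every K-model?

Valid in K

Tableau for the negation ~[](p -> (p | q)):
1. ~[](p -> (p | q)), w0
2. ~(p -> (p | q)), w1   [~[]-rule on 1: fresh world w1, w0Rw1]
3. p, w1   [~->-rule on 2]
4. ~(p | q), w1   [~->-rule on 2]
5. ~p, w1   [~|-rule on 4]
6. ~q, w1   [~|-rule on 4]
Accessibility: w0Rw1
Branch closes: p and ~p both at w1.
Every branch of the negation's tableau closes; the branch above is one of them.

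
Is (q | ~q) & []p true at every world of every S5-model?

Invalid (countermodel exists)

Tableau for the negation ~((q | ~q) & []p):
1. ~((q | ~q) & []p), 0
2. ~[]p, 0
3. ~p, 1
Accessibility: 0R0, 0R1, 1R0, 1R1
The negation has an open branch (countermodel exists).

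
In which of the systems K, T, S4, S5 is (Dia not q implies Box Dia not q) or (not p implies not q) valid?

S4-tableau for the negation not ((Dia not q implies Box Dia not q) or (not p implies not q)):
1. not ((Dia not q implies Box Dia not q) or (not p implies not q)), w0
2. not (Dia not q implies Box Dia not q), w0
3. not (not p implies not q), w0
4. Dia not q, w0
5. not Box Dia not q, w0
6. not p, w0
7. q, w0
8. not q, w1
9. not Dia not q, w2
10. q, w2
Accessibility: w0Rw0, w0Rw1, w0Rw2, w1Rw1, w2Rw2
Complete open branch: countermodel on an S4-frame, so not valid in S4, nor in K, T (the same frame is also a K-frame and a T-frame).
S5-tableau for the negation not ((Dia not q implies Box Dia not q) or (not p implies not q)):
1. not ((Dia not q implies Box Dia not q) or (not p implies not q)), w0
2. not (Dia not q implies Box Dia not q), w0
3. not (not p implies not q), w0
4. Dia not q, w0
5. not Box Dia not q, w0
6. not p, w0
7. q, w0
8. not q, w1
9. not Dia not q, w2
10. q, w1
Accessibility: w0Rw0, w0Rw1, w0Rw2, w1Rw0, w1Rw1, w1Rw2, w2Rw0, w2Rw1, w2Rw2
Branch closes: q and not q both at w1.
Every branch closes (one shown): valid in S5.

S5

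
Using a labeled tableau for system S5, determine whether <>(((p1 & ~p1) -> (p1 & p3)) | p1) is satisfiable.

1. <>(((p1 & ~p1) -> (p1 & p3)) | p1), w0
2. ((p1 & ~p1) -> (p1 & p3)) | p1, w1
3. p1, w1
Accessibility: w0Rw0, w0Rw1, w1Rw0, w1Rw1

Satisfiable (open branch found)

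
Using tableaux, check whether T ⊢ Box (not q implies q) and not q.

Tableau for the negation not (Box (not q implies q) and not q):
1. not (Box (not q implies q) and not q), 0
2. q, 0   [neg-and-rule on 1 (branches; this branch)]
Accessibility: 0R0
The negation has an open branch (countermodel exists).

Not valid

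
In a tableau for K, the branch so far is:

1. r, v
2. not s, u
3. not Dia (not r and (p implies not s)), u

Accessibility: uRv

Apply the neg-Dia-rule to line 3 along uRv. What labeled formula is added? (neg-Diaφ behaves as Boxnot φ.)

neg-Diaφ behaves as Boxnot φ: propagate the negated body to each accessible world.

not (not r and (p implies not s)), v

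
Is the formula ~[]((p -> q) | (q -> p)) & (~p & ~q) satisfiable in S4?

1. ~[]((p -> q) | (q -> p)) & (~p & ~q), w0
2. ~[]((p -> q) | (q -> p)), w0
3. ~p & ~q, w0
4. ~p, w0
5. ~q, w0
6. ~((p -> q) | (q -> p)), w1
7. ~(p -> q), w1
8. ~(q -> p), w1
9. p, w1
10. ~q, w1
11. q, w1
12. ~p, w1
Accessibility: w0Rw0, w0Rw1, w1Rw1
Branch closes: q and ~q both at w1.
Every branch closes; the branch above is one of them.

No, unsatisfiable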